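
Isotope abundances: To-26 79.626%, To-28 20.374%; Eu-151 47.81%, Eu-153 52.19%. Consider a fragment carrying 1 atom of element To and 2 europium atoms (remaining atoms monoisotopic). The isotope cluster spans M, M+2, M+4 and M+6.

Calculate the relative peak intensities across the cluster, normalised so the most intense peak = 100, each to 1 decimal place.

Element To pattern (n=1): 0.79626 : 0.20374
Europium pattern (n=2): 0.22857961 : 0.49904078 : 0.27237961
Convolve the two distributions (both contribute in 2-u steps):
  M: 0.79626×0.22857961 = 0.182009
  M+2: 0.79626×0.49904078 + 0.20374×0.22857961 = 0.443937
  M+4: 0.79626×0.27237961 + 0.20374×0.49904078 = 0.318560
  M+6: 0.20374×0.27237961 = 0.055495
Scale to base peak (0.443937) = 100: 41.0 : 100.0 : 71.8 : 12.5

41.0 : 100.0 : 71.8 : 12.5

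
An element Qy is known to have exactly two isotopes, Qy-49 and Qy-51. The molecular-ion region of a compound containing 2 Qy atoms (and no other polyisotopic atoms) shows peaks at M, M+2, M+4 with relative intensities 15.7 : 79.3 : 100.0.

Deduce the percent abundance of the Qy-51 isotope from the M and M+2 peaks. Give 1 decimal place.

71.6%

If p is the fraction of Qy that is Qy-49, then I(M+2)/I(M) = [C(2,1)·p^1·(1−p)] / p^2 = 2·(1−p)/p = 79.3/15.7 = 5.0510
(1−p)/p = 5.0510/2 = 2.5255  ⇒  p = 1/(1 + 2.5255) = 0.2836
Qy-49: 28.4%, Qy-51: 71.6%.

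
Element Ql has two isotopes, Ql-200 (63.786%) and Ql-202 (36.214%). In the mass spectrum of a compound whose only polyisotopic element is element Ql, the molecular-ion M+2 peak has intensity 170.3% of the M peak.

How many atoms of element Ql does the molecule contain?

For n independent Ql atoms, I(M+2)/I(M) = n · (abundance Ql-202) / (abundance Ql-200) = n · 0.36214/0.63786.
n = 1.703 × 0.63786/0.36214 = 3.00 ≈ 3

3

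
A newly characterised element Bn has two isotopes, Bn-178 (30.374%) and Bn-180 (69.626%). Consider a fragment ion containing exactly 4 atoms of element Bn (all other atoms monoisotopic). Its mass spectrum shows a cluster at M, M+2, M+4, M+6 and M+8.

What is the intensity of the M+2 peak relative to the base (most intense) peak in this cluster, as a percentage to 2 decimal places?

19.03%

Term probabilities: M 0.0085, M+2 0.0780, M+4 0.2683, M+6 0.4101, M+8 0.2350. Base peak = M+6.
P(M+6) = C(4,3) × 0.30374^1 × 0.69626^3 = 4 × 0.30374 × 0.33753152 = 0.410087 (base)
P(M+2) = C(4,1) × 0.30374^3 × 0.69626^1 = 4 × 0.02802244 × 0.69626 = 0.078044
Relative intensity = 0.078044 / 0.410087 × 100 = 19.03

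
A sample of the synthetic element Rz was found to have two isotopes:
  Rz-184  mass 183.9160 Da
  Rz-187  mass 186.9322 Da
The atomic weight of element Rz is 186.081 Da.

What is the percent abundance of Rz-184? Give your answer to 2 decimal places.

28.22%

With x = fraction of Rz-184 (so Rz-187 is 1 − x):
183.9160·x + 186.9322·(1 − x) = 186.081
(183.9160 − 186.9322)·x = 186.081 − 186.9322
x = -0.8512 / -3.0162 = 0.28221 → 28.22% Rz-184, 71.78% Rz-187.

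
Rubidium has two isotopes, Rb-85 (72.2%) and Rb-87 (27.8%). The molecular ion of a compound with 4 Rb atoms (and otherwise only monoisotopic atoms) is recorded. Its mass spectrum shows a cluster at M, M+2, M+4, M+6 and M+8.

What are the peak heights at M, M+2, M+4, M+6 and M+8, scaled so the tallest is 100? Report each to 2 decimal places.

Each Rb atom is independently Rb-85 (p = 0.722) or Rb-87 (q = 0.278); the cluster is the binomial expansion (p + q)^4.
P(M) = 0.722^4 = 0.271737
P(M+2) = 4 × 0.722^3 × 0.278^1 = 0.418520
P(M+4) = 6 × 0.722^2 × 0.278^2 = 0.241721
P(M+6) = 4 × 0.722^1 × 0.278^3 = 0.062049
P(M+8) = 0.278^4 = 0.005973
The M+2 peak is largest (0.418520); scaling to 100 gives 64.93 : 100.00 : 57.76 : 14.83 : 1.43.

64.93 : 100.00 : 57.76 : 14.83 : 1.43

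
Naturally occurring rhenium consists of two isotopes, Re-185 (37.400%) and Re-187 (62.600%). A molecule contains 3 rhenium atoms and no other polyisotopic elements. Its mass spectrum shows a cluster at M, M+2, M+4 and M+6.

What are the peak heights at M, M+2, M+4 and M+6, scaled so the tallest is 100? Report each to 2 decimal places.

11.90 : 59.74 : 100.00 : 55.79

The 3 Re atoms are independent, so intensities follow the terms of (0.37400 + 0.62600)^3.
P(M) = 0.37400^3 = 0.052314
P(M+2) = 3 × 0.37400^2 × 0.62600^1 = 0.262687
P(M+4) = 3 × 0.37400^1 × 0.62600^2 = 0.439685
P(M+6) = 0.62600^3 = 0.245314
The M+4 peak is largest (0.439685); scaling to 100 gives 11.90 : 59.74 : 100.00 : 55.79.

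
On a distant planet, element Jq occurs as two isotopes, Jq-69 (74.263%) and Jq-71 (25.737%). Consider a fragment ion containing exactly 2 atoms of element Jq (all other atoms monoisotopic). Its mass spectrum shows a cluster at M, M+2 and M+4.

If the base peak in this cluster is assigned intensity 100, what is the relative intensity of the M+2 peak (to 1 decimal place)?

69.3

Binomial terms of (0.74263 + 0.25737)^2: M 0.5515, M+2 0.3823, M+4 0.0662 → M is the base peak.
P(M) = C(2,0) × 0.74263^2 × 0.25737^0 = 1 × 0.55149932 × 1.0000 = 0.551499 (base)
P(M+2) = C(2,1) × 0.74263^1 × 0.25737^1 = 2 × 0.74263 × 0.25737 = 0.382261
Relative intensity = 0.382261 / 0.551499 × 100 = 69.3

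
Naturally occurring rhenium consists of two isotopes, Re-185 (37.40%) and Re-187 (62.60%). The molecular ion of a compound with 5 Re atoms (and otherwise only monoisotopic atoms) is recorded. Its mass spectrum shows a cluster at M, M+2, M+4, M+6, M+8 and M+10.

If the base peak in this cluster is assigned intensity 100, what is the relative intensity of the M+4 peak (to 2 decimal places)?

(0.3740 + 0.6260)^5 gives M 0.0073, M+2 0.0612, M+4 0.2050, M+6 0.3431, M+8 0.2872, M+10 0.0961; the largest is M+6.
P(M+6) = C(5,3) × 0.3740^2 × 0.6260^3 = 10 × 0.139876 × 0.24531438 = 0.343136 (base)
P(M+4) = C(5,2) × 0.3740^3 × 0.6260^2 = 10 × 0.05231362 × 0.391876 = 0.205005
Relative intensity = 0.205005 / 0.343136 × 100 = 59.74

59.74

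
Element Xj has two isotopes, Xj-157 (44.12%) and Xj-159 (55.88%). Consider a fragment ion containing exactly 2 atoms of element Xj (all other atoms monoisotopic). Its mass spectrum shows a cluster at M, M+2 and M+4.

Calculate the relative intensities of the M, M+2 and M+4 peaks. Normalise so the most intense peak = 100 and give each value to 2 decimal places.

39.48 : 100.00 : 63.33

Expanding (0.4412 + 0.5588)^2:
P(M) = 0.4412^2 = 0.194657
P(M+2) = 2 × 0.4412^1 × 0.5588^1 = 0.493085
P(M+4) = 0.5588^2 = 0.312257
The M+2 peak is largest (0.493085); scaling to 100 gives 39.48 : 100.00 : 63.33.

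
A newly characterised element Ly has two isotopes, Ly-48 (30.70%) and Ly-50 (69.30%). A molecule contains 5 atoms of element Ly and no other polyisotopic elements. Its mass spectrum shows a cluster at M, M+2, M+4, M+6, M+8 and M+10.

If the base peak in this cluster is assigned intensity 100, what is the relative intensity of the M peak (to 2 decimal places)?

0.77

Binomial terms of (0.3070 + 0.6930)^5: M 0.0027, M+2 0.0308, M+4 0.1390, M+6 0.3137, M+8 0.3540, M+10 0.1598 → M+8 is the base peak.
P(M+8) = C(5,4) × 0.3070^1 × 0.6930^4 = 5 × 0.3070 × 0.2306391 = 0.354031 (base)
P(M) = C(5,0) × 0.3070^5 × 0.6930^0 = 1 × 0.00272704 × 1.0000 = 0.002727
Relative intensity = 0.002727 / 0.354031 × 100 = 0.77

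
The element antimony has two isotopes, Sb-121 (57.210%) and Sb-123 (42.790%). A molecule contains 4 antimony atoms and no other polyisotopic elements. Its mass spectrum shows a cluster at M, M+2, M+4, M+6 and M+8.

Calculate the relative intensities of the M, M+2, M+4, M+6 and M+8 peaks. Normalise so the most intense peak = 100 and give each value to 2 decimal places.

Each Sb atom is independently Sb-121 (p = 0.57210) or Sb-123 (q = 0.42790); the cluster is the binomial expansion (p + q)^4.
P(M) = 0.57210^4 = 0.107124
P(M+2) = 4 × 0.57210^3 × 0.42790^1 = 0.320493
P(M+4) = 6 × 0.57210^2 × 0.42790^2 = 0.359567
P(M+6) = 4 × 0.57210^1 × 0.42790^3 = 0.179291
P(M+8) = 0.42790^4 = 0.033525
The M+4 peak is largest (0.359567); scaling to 100 gives 29.79 : 89.13 : 100.00 : 49.86 : 9.32.

29.79 : 89.13 : 100.00 : 49.86 : 9.32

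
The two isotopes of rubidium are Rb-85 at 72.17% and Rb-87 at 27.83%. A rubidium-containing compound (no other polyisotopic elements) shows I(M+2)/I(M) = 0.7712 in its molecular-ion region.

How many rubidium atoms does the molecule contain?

2

For n independent Rb atoms, I(M+2)/I(M) = n · (abundance Rb-87) / (abundance Rb-85) = n · 0.2783/0.7217.
n = 0.7712 × 0.7217/0.2783 = 2.00 ≈ 2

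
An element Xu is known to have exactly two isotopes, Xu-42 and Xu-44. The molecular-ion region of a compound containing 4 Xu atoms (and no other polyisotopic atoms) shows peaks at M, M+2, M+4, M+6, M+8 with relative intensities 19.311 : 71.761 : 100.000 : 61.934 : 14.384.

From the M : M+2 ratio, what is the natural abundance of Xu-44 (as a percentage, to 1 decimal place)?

48.2%

If p is the fraction of Xu that is Xu-42, then I(M+2)/I(M) = [C(4,1)·p^3·(1−p)] / p^4 = 4·(1−p)/p = 71.761/19.311 = 3.7161
(1−p)/p = 3.7161/4 = 0.9290  ⇒  p = 1/(1 + 0.9290) = 0.5184
Xu-42: 51.8%, Xu-44: 48.2%.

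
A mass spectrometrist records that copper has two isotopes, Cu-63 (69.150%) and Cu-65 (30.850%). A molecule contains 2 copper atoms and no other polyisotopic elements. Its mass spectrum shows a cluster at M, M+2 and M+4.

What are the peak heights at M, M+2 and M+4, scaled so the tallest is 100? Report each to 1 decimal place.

100.0 : 89.2 : 19.9

Each Cu atom is independently Cu-63 (p = 0.69150) or Cu-65 (q = 0.30850); the cluster is the binomial expansion (p + q)^2.
P(M) = 0.69150^2 = 0.478172
P(M+2) = 2 × 0.69150^1 × 0.30850^1 = 0.426656
P(M+4) = 0.30850^2 = 0.095172
The M peak is largest (0.478172); scaling to 100 gives 100.0 : 89.2 : 19.9.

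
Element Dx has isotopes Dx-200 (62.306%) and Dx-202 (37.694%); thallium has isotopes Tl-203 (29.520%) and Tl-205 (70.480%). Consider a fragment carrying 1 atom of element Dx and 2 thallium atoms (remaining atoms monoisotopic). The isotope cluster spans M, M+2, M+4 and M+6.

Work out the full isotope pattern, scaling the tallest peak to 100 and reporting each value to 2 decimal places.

11.64 : 62.64 : 100.00 : 40.15

Element Dx pattern (n=1): 0.62306 : 0.37694
Thallium pattern (n=2): 0.08714304 : 0.41611392 : 0.49674304
Convolve the two distributions (both contribute in 2-u steps):
  M: 0.62306×0.08714304 = 0.054295
  M+2: 0.62306×0.41611392 + 0.37694×0.08714304 = 0.292112
  M+4: 0.62306×0.49674304 + 0.37694×0.41611392 = 0.466351
  M+6: 0.37694×0.49674304 = 0.187242
Scale to base peak (0.466351) = 100: 11.64 : 62.64 : 100.00 : 40.15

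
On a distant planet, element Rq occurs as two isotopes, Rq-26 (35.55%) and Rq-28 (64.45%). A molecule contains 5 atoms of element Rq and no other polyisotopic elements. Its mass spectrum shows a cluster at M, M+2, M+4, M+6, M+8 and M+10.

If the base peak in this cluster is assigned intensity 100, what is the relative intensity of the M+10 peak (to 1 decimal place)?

Term probabilities: M 0.0057, M+2 0.0515, M+4 0.1866, M+6 0.3383, M+8 0.3067, M+10 0.1112. Base peak = M+6.
P(M+6) = C(5,3) × 0.3555^2 × 0.6445^3 = 10 × 0.12638025 × 0.26771257 = 0.338336 (base)
P(M+10) = C(5,5) × 0.3555^0 × 0.6445^5 = 1 × 1.0000 × 0.11120251 = 0.111203
Relative intensity = 0.111203 / 0.338336 × 100 = 32.9

32.9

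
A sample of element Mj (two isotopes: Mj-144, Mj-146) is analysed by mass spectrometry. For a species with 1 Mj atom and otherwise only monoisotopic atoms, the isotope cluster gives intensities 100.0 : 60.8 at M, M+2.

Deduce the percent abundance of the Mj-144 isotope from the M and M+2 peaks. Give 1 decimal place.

Write p for the Mj-144 fraction. I(M+2)/I(M) = [C(1,1)·p^0·(1−p)] / p^1 = 1·(1−p)/p = 60.8/100.0 = 0.6080
(1−p)/p = 0.6080/1 = 0.6080  ⇒  p = 1/(1 + 0.6080) = 0.6219
Mj-144: 62.2%, Mj-146: 37.8%.

62.2%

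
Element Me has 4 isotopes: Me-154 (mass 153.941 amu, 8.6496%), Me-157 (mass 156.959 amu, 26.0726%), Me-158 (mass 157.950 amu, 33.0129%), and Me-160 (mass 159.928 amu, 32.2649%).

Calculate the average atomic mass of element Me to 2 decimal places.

Average mass = Σ (abundance × isotope mass) = 0.086496 × 153.941 + 0.260726 × 156.959 + 0.330129 × 157.950 + 0.322649 × 159.928
= 13.3153 + 40.9233 + 52.1439 + 51.6006 = 157.9831 amu

157.98 amu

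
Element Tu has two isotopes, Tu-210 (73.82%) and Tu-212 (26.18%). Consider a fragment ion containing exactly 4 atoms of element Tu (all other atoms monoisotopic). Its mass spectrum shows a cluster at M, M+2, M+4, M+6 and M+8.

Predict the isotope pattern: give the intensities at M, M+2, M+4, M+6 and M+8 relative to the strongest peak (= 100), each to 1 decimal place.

70.5 : 100.0 : 53.2 : 12.6 : 1.1

Expanding (0.7382 + 0.2618)^4:
P(M) = 0.7382^4 = 0.296959
P(M+2) = 4 × 0.7382^3 × 0.2618^1 = 0.421261
P(M+4) = 6 × 0.7382^2 × 0.2618^2 = 0.224098
P(M+6) = 4 × 0.7382^1 × 0.2618^3 = 0.052984
P(M+8) = 0.2618^4 = 0.004698
The M+2 peak is largest (0.421261); scaling to 100 gives 70.5 : 100.0 : 53.2 : 12.6 : 1.1.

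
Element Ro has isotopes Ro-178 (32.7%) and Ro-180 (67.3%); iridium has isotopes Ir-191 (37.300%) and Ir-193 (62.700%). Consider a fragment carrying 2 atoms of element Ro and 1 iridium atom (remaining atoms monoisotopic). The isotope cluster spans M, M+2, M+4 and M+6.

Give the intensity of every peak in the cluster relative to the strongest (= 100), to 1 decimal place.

9.0 : 52.0 : 100.0 : 63.8

Element Ro pattern (n=2): 0.106929 : 0.440142 : 0.452929
Iridium pattern (n=1): 0.3730 : 0.6270
Convolve the two distributions (both contribute in 2-u steps):
  M: 0.106929×0.3730 = 0.039885
  M+2: 0.106929×0.6270 + 0.440142×0.3730 = 0.231217
  M+4: 0.440142×0.6270 + 0.452929×0.3730 = 0.444912
  M+6: 0.452929×0.6270 = 0.283986
Scale to base peak (0.444912) = 100: 9.0 : 52.0 : 100.0 : 63.8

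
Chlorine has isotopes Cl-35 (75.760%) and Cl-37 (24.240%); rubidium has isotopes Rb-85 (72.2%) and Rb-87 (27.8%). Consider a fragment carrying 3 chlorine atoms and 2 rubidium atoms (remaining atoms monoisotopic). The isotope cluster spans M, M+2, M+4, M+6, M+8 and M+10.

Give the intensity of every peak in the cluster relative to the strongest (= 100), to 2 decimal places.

57.80 : 100.00 : 69.05 : 23.79 : 4.09 : 0.28

Chlorine pattern (n=3): 0.4348304 : 0.41738208 : 0.13354464 : 0.01424288
Rubidium pattern (n=2): 0.521284 : 0.401432 : 0.077284
Convolve the two distributions (both contribute in 2-u steps):
  M: 0.4348304×0.521284 = 0.226670
  M+2: 0.4348304×0.401432 + 0.41738208×0.521284 = 0.392129
  M+4: 0.4348304×0.077284 + 0.41738208×0.401432 + 0.13354464×0.521284 = 0.270771
  M+6: 0.41738208×0.077284 + 0.13354464×0.401432 + 0.01424288×0.521284 = 0.093291
  M+8: 0.13354464×0.077284 + 0.01424288×0.401432 = 0.016038
  M+10: 0.01424288×0.077284 = 0.001101
Scale to base peak (0.392129) = 100: 57.80 : 100.00 : 69.05 : 23.79 : 4.09 : 0.28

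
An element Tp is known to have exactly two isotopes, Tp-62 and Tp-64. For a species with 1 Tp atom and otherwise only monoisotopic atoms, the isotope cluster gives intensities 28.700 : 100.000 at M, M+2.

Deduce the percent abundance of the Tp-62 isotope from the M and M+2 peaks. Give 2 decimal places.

22.30%

Let p = fractional abundance of Tp-62. I(M+2)/I(M) = [C(1,1)·p^0·(1−p)] / p^1 = 1·(1−p)/p = 100.000/28.700 = 3.4843
(1−p)/p = 3.4843/1 = 3.4843  ⇒  p = 1/(1 + 3.4843) = 0.2230
Tp-62: 22.30%, Tp-64: 77.70%.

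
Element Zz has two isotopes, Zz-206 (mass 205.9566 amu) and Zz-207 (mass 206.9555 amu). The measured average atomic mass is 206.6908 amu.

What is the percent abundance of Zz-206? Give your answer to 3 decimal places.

Let x be the fractional abundance of Zz-206; then Zz-207 has abundance 1 − x.
205.9566·x + 206.9555·(1 − x) = 206.6908
(205.9566 − 206.9555)·x = 206.6908 − 206.9555
x = -0.2647 / -0.9989 = 0.26499 → 26.499% Zz-206, 73.501% Zz-207.

26.499%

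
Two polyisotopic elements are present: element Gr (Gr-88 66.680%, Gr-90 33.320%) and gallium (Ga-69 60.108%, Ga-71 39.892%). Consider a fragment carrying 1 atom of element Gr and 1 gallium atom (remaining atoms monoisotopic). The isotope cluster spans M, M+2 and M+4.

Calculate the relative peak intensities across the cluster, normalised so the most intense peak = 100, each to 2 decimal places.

Element Gr pattern (n=1): 0.6668 : 0.3332
Gallium pattern (n=1): 0.60108 : 0.39892
Convolve the two distributions (both contribute in 2-u steps):
  M: 0.6668×0.60108 = 0.400800
  M+2: 0.6668×0.39892 + 0.3332×0.60108 = 0.466280
  M+4: 0.3332×0.39892 = 0.132920
Scale to base peak (0.466280) = 100: 85.96 : 100.00 : 28.51

85.96 : 100.00 : 28.51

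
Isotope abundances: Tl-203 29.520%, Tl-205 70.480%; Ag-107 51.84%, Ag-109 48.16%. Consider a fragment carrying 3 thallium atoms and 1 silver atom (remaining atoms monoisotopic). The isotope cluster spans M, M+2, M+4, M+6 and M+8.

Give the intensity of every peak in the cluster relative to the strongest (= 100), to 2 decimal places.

Thallium pattern (n=3): 0.02572463 : 0.18425524 : 0.43991564 : 0.35010449
Silver pattern (n=1): 0.5184 : 0.4816
Convolve the two distributions (both contribute in 2-u steps):
  M: 0.02572463×0.5184 = 0.013336
  M+2: 0.02572463×0.4816 + 0.18425524×0.5184 = 0.107907
  M+4: 0.18425524×0.4816 + 0.43991564×0.5184 = 0.316790
  M+6: 0.43991564×0.4816 + 0.35010449×0.5184 = 0.393358
  M+8: 0.35010449×0.4816 = 0.168610
Scale to base peak (0.393358) = 100: 3.39 : 27.43 : 80.53 : 100.00 : 42.86

3.39 : 27.43 : 80.53 : 100.00 : 42.86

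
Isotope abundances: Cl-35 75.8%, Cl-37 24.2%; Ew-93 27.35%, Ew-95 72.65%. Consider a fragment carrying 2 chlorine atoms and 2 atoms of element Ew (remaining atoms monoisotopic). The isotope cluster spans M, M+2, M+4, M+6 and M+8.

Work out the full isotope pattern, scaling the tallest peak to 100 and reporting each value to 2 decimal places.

9.48 : 56.41 : 100.00 : 47.84 : 6.82

Chlorine pattern (n=2): 0.574564 : 0.366872 : 0.058564
Element Ew pattern (n=2): 0.07480225 : 0.3973955 : 0.52780225
Convolve the two distributions (both contribute in 2-u steps):
  M: 0.574564×0.07480225 = 0.042979
  M+2: 0.574564×0.3973955 + 0.366872×0.07480225 = 0.255772
  M+4: 0.574564×0.52780225 + 0.366872×0.3973955 + 0.058564×0.07480225 = 0.453430
  M+6: 0.366872×0.52780225 + 0.058564×0.3973955 = 0.216909
  M+8: 0.058564×0.52780225 = 0.030910
Scale to base peak (0.453430) = 100: 9.48 : 56.41 : 100.00 : 47.84 : 6.82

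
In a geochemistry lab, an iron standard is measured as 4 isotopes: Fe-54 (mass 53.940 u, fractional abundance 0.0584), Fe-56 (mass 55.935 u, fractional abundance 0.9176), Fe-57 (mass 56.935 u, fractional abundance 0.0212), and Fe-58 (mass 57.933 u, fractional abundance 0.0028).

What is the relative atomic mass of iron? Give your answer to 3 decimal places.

55.845 u

Weight each isotope mass by its fractional abundance: 0.0584 × 53.940 + 0.9176 × 55.935 + 0.0212 × 56.935 + 0.0028 × 57.933
= 3.1501 + 51.3260 + 1.2070 + 0.1622 = 55.8453 u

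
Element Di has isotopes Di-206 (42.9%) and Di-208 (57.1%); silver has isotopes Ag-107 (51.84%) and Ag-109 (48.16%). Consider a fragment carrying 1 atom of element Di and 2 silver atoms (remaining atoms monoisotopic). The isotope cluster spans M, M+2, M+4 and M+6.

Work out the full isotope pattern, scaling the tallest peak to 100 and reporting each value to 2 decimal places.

Element Di pattern (n=1): 0.4290 : 0.5710
Silver pattern (n=2): 0.26873856 : 0.49932288 : 0.23193856
Convolve the two distributions (both contribute in 2-u steps):
  M: 0.4290×0.26873856 = 0.115289
  M+2: 0.4290×0.49932288 + 0.5710×0.26873856 = 0.367659
  M+4: 0.4290×0.23193856 + 0.5710×0.49932288 = 0.384615
  M+6: 0.5710×0.23193856 = 0.132437
Scale to base peak (0.384615) = 100: 29.98 : 95.59 : 100.00 : 34.43

29.98 : 95.59 : 100.00 : 34.43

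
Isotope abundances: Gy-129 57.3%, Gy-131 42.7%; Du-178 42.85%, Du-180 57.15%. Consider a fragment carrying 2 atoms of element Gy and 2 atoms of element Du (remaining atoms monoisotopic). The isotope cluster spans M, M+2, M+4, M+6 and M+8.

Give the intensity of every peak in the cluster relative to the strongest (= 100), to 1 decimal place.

15.8 : 65.9 : 100.0 : 65.5 : 15.7

Element Gy pattern (n=2): 0.328329 : 0.489342 : 0.182329
Element Du pattern (n=2): 0.18361225 : 0.4897755 : 0.32661225
Convolve the two distributions (both contribute in 2-u steps):
  M: 0.328329×0.18361225 = 0.060285
  M+2: 0.328329×0.4897755 + 0.489342×0.18361225 = 0.250657
  M+4: 0.328329×0.32661225 + 0.489342×0.4897755 + 0.182329×0.18361225 = 0.380382
  M+6: 0.489342×0.32661225 + 0.182329×0.4897755 = 0.249125
  M+8: 0.182329×0.32661225 = 0.059551
Scale to base peak (0.380382) = 100: 15.8 : 65.9 : 100.0 : 65.5 : 15.7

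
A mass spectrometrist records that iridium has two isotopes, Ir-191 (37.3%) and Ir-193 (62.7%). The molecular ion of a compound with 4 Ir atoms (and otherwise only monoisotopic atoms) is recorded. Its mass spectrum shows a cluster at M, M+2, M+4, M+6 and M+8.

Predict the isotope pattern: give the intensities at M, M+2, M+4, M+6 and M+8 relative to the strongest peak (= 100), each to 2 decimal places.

5.26 : 35.39 : 89.23 : 100.00 : 42.02

The 4 Ir atoms are independent, so intensities follow the terms of (0.373 + 0.627)^4.
P(M) = 0.373^4 = 0.019357
P(M+2) = 4 × 0.373^3 × 0.627^1 = 0.130153
P(M+4) = 6 × 0.373^2 × 0.627^2 = 0.328174
P(M+6) = 4 × 0.373^1 × 0.627^3 = 0.367766
P(M+8) = 0.627^4 = 0.154550
The M+6 peak is largest (0.367766); scaling to 100 gives 5.26 : 35.39 : 89.23 : 100.00 : 42.02.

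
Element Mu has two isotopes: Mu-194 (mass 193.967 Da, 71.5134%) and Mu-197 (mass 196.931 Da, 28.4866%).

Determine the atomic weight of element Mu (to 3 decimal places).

194.811 Da

Ar = Σ fᵢ·mᵢ = 0.715134 × 193.967 + 0.284866 × 196.931
= 138.7124 + 56.0989 = 194.8113 Da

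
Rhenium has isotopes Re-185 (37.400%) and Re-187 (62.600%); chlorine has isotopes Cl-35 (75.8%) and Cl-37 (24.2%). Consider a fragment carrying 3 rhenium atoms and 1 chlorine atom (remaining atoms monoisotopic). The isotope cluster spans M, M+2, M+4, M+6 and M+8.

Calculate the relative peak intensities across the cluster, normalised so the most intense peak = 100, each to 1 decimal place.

Rhenium pattern (n=3): 0.05231362 : 0.26268713 : 0.43968487 : 0.24531438
Chlorine pattern (n=1): 0.7580 : 0.2420
Convolve the two distributions (both contribute in 2-u steps):
  M: 0.05231362×0.7580 = 0.039654
  M+2: 0.05231362×0.2420 + 0.26268713×0.7580 = 0.211777
  M+4: 0.26268713×0.2420 + 0.43968487×0.7580 = 0.396851
  M+6: 0.43968487×0.2420 + 0.24531438×0.7580 = 0.292352
  M+8: 0.24531438×0.2420 = 0.059366
Scale to base peak (0.396851) = 100: 10.0 : 53.4 : 100.0 : 73.7 : 15.0

10.0 : 53.4 : 100.0 : 73.7 : 15.0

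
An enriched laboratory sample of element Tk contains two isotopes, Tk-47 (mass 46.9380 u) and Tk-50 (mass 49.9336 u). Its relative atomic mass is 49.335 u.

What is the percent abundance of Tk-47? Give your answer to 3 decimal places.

19.983%

Writing the weighted mean with unknown fraction x of Tk-47:
46.9380·x + 49.9336·(1 − x) = 49.335
(46.9380 − 49.9336)·x = 49.335 − 49.9336
x = -0.5986 / -2.9956 = 0.19983 → 19.983% Tk-47, 80.017% Tk-50.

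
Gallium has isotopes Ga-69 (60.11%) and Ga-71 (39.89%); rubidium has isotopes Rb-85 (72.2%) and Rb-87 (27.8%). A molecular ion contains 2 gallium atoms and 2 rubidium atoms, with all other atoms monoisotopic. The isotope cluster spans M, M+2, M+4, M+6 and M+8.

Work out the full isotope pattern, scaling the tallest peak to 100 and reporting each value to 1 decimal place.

Gallium pattern (n=2): 0.36132121 : 0.47955758 : 0.15912121
Rubidium pattern (n=2): 0.521284 : 0.401432 : 0.077284
Convolve the two distributions (both contribute in 2-u steps):
  M: 0.36132121×0.521284 = 0.188351
  M+2: 0.36132121×0.401432 + 0.47955758×0.521284 = 0.395032
  M+4: 0.36132121×0.077284 + 0.47955758×0.401432 + 0.15912121×0.521284 = 0.303381
  M+6: 0.47955758×0.077284 + 0.15912121×0.401432 = 0.100938
  M+8: 0.15912121×0.077284 = 0.012298
Scale to base peak (0.395032) = 100: 47.7 : 100.0 : 76.8 : 25.6 : 3.1

47.7 : 100.0 : 76.8 : 25.6 : 3.1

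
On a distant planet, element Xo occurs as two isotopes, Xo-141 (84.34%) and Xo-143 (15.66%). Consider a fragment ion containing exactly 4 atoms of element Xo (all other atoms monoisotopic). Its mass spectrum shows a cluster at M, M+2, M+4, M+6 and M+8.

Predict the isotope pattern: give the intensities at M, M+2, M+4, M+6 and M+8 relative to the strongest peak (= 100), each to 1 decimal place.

Expanding (0.8434 + 0.1566)^4:
P(M) = 0.8434^4 = 0.505981
P(M+2) = 4 × 0.8434^3 × 0.1566^1 = 0.375796
P(M+4) = 6 × 0.8434^2 × 0.1566^2 = 0.104665
P(M+6) = 4 × 0.8434^1 × 0.1566^3 = 0.012956
P(M+8) = 0.1566^4 = 0.000601
The M peak is largest (0.505981); scaling to 100 gives 100.0 : 74.3 : 20.7 : 2.6 : 0.1.

100.0 : 74.3 : 20.7 : 2.6 : 0.1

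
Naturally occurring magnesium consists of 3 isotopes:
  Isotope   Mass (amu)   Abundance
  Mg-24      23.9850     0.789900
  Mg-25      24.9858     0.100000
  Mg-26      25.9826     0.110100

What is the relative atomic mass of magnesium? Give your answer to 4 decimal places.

24.3050 amu

Average mass = Σ (abundance × isotope mass) = 0.789900 × 23.9850 + 0.100000 × 24.9858 + 0.110100 × 25.9826
= 18.94575 + 2.49858 + 2.86068 = 24.30501 amu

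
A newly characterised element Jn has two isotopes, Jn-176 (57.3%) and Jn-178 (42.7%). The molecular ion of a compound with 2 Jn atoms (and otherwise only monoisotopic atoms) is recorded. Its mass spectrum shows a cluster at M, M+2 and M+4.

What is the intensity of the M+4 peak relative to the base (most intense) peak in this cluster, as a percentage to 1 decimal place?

(0.573 + 0.427)^2 gives M 0.3283, M+2 0.4893, M+4 0.1823; the largest is M+2.
P(M+2) = C(2,1) × 0.573^1 × 0.427^1 = 2 × 0.5730 × 0.4270 = 0.489342 (base)
P(M+4) = C(2,2) × 0.573^0 × 0.427^2 = 1 × 1.0000 × 0.182329 = 0.182329
Relative intensity = 0.182329 / 0.489342 × 100 = 37.3

37.3%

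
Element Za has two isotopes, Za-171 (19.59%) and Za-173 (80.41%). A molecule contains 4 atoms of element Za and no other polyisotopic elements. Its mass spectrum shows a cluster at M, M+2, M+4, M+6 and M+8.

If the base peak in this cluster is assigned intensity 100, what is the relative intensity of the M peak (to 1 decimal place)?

Binomial terms of (0.1959 + 0.8041)^4: M 0.0015, M+2 0.0242, M+4 0.1489, M+6 0.4074, M+8 0.4181 → M+8 is the base peak.
P(M+8) = C(4,4) × 0.1959^0 × 0.8041^4 = 1 × 1.0000 × 0.41806157 = 0.418062 (base)
P(M) = C(4,0) × 0.1959^4 × 0.8041^0 = 1 × 0.00147278 × 1.0000 = 0.001473
Relative intensity = 0.001473 / 0.418062 × 100 = 0.4

0.4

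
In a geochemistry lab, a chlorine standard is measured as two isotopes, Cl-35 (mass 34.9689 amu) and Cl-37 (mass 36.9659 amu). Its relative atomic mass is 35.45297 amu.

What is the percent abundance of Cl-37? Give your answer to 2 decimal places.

24.24%

With x = fraction of Cl-35 (so Cl-37 is 1 − x):
34.9689·x + 36.9659·(1 − x) = 35.45297
(34.9689 − 36.9659)·x = 35.45297 − 36.9659
x = -1.51293 / -1.9970 = 0.75760 → 75.76% Cl-35, 24.24% Cl-37.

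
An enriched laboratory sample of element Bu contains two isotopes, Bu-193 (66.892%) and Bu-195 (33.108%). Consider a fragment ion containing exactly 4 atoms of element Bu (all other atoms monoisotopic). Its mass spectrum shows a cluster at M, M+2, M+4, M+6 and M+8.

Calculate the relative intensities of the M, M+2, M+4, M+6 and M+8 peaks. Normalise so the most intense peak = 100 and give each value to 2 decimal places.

The 4 Bu atoms are independent, so intensities follow the terms of (0.66892 + 0.33108)^4.
P(M) = 0.66892^4 = 0.200215
P(M+2) = 4 × 0.66892^3 × 0.33108^1 = 0.396383
P(M+4) = 6 × 0.66892^2 × 0.33108^2 = 0.294283
P(M+6) = 4 × 0.66892^1 × 0.33108^3 = 0.097103
P(M+8) = 0.33108^4 = 0.012015
The M+2 peak is largest (0.396383); scaling to 100 gives 50.51 : 100.00 : 74.24 : 24.50 : 3.03.

50.51 : 100.00 : 74.24 : 24.50 : 3.03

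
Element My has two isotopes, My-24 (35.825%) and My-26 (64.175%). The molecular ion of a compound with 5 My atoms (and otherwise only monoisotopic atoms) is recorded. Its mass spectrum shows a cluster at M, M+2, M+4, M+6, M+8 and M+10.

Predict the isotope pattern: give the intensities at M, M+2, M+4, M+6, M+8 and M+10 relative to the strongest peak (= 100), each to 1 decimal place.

1.7 : 15.6 : 55.8 : 100.0 : 89.6 : 32.1

The 5 My atoms are independent, so intensities follow the terms of (0.35825 + 0.64175)^5.
P(M) = 0.35825^5 = 0.005901
P(M+2) = 5 × 0.35825^4 × 0.64175^1 = 0.052854
P(M+4) = 10 × 0.35825^3 × 0.64175^2 = 0.189361
P(M+6) = 10 × 0.35825^2 × 0.64175^3 = 0.339211
P(M+8) = 5 × 0.35825^1 × 0.64175^4 = 0.303822
P(M+10) = 0.64175^5 = 0.108850
The M+6 peak is largest (0.339211); scaling to 100 gives 1.7 : 15.6 : 55.8 : 100.0 : 89.6 : 32.1.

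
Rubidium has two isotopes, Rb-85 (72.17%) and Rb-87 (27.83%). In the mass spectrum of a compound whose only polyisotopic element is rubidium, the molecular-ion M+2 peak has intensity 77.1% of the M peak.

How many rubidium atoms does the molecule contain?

2

For n independent Rb atoms, I(M+2)/I(M) = n · (abundance Rb-87) / (abundance Rb-85) = n · 0.2783/0.7217.
n = 0.771 × 0.7217/0.2783 = 2.00 ≈ 2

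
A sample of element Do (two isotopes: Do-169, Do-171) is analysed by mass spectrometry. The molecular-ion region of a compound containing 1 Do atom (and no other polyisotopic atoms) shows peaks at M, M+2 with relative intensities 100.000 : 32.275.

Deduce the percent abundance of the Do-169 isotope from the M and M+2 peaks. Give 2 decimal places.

75.60%

If p is the fraction of Do that is Do-169, then I(M+2)/I(M) = [C(1,1)·p^0·(1−p)] / p^1 = 1·(1−p)/p = 32.275/100.000 = 0.3227
(1−p)/p = 0.3227/1 = 0.3227  ⇒  p = 1/(1 + 0.3227) = 0.7560
Do-169: 75.60%, Do-171: 24.40%.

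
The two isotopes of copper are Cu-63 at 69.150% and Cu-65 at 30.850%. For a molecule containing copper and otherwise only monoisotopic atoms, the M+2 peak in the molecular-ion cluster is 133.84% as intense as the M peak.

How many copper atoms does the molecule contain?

3

For n independent Cu atoms, I(M+2)/I(M) = n · (abundance Cu-65) / (abundance Cu-63) = n · 0.30850/0.69150.
n = 1.3384 × 0.69150/0.30850 = 3.00 ≈ 3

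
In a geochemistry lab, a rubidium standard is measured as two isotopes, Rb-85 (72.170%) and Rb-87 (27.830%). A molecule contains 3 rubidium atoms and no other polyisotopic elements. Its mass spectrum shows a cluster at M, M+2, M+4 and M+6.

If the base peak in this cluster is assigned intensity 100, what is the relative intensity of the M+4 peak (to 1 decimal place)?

38.6

(0.72170 + 0.27830)^3 gives M 0.3759, M+2 0.4349, M+4 0.1677, M+6 0.0216; the largest is M+2.
P(M+2) = C(3,1) × 0.72170^2 × 0.27830^1 = 3 × 0.52085089 × 0.2783 = 0.434858 (base)
P(M+4) = C(3,2) × 0.72170^1 × 0.27830^2 = 3 × 0.7217 × 0.07745089 = 0.167689
Relative intensity = 0.167689 / 0.434858 × 100 = 38.6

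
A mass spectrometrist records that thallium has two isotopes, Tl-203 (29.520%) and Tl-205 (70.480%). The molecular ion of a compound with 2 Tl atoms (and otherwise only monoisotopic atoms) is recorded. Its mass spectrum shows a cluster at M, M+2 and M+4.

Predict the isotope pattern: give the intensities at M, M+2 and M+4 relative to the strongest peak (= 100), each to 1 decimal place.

The 2 Tl atoms are independent, so intensities follow the terms of (0.29520 + 0.70480)^2.
P(M) = 0.29520^2 = 0.087143
P(M+2) = 2 × 0.29520^1 × 0.70480^1 = 0.416114
P(M+4) = 0.70480^2 = 0.496743
The M+4 peak is largest (0.496743); scaling to 100 gives 17.5 : 83.8 : 100.0.

17.5 : 83.8 : 100.0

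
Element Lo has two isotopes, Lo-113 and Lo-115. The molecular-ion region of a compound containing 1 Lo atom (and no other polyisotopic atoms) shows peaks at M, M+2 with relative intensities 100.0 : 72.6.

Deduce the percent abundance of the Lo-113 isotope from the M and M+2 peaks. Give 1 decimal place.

57.9%

Write p for the Lo-113 fraction. I(M+2)/I(M) = [C(1,1)·p^0·(1−p)] / p^1 = 1·(1−p)/p = 72.6/100.0 = 0.7260
(1−p)/p = 0.7260/1 = 0.7260  ⇒  p = 1/(1 + 0.7260) = 0.5794
Lo-113: 57.9%, Lo-115: 42.1%.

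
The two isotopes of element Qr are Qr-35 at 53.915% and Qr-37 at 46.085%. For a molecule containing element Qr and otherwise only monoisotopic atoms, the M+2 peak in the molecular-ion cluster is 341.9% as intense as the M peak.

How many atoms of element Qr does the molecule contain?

With n Qr atoms, P(M+2)/P(M) = C(n,1)·p^(n−1)q / p^n = n·q/p = n · 0.46085/0.53915.
n = 3.419 × 0.53915/0.46085 = 4.00 ≈ 4

4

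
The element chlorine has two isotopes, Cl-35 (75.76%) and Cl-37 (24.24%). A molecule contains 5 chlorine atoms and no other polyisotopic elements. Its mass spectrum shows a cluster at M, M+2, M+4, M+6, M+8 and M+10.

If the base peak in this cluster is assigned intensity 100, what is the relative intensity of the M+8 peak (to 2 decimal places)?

Binomial terms of (0.7576 + 0.2424)^5: M 0.2496, M+2 0.3993, M+4 0.2555, M+6 0.0817, M+8 0.0131, M+10 0.0008 → M+2 is the base peak.
P(M+2) = C(5,1) × 0.7576^4 × 0.2424^1 = 5 × 0.32942751 × 0.2424 = 0.399266 (base)
P(M+8) = C(5,4) × 0.7576^1 × 0.2424^4 = 5 × 0.7576 × 0.00345247 = 0.013078
Relative intensity = 0.013078 / 0.399266 × 100 = 3.28

3.28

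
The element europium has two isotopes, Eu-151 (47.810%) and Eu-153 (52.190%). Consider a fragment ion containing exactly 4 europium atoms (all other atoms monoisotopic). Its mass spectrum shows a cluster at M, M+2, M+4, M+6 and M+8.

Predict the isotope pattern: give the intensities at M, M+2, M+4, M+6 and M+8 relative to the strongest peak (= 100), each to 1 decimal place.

14.0 : 61.1 : 100.0 : 72.8 : 19.9

The 4 Eu atoms are independent, so intensities follow the terms of (0.47810 + 0.52190)^4.
P(M) = 0.47810^4 = 0.052249
P(M+2) = 4 × 0.47810^3 × 0.52190^1 = 0.228141
P(M+4) = 6 × 0.47810^2 × 0.52190^2 = 0.373563
P(M+6) = 4 × 0.47810^1 × 0.52190^3 = 0.271857
P(M+8) = 0.52190^4 = 0.074191
The M+4 peak is largest (0.373563); scaling to 100 gives 14.0 : 61.1 : 100.0 : 72.8 : 19.9.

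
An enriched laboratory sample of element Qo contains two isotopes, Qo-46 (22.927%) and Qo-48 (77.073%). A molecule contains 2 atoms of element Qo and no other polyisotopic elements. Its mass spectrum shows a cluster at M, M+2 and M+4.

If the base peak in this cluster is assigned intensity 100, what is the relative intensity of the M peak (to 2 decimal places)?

8.85

Term probabilities: M 0.0526, M+2 0.3534, M+4 0.5940. Base peak = M+4.
P(M+4) = C(2,2) × 0.22927^0 × 0.77073^2 = 1 × 1.0000 × 0.59402473 = 0.594025 (base)
P(M) = C(2,0) × 0.22927^2 × 0.77073^0 = 1 × 0.05256473 × 1.0000 = 0.052565
Relative intensity = 0.052565 / 0.594025 × 100 = 8.85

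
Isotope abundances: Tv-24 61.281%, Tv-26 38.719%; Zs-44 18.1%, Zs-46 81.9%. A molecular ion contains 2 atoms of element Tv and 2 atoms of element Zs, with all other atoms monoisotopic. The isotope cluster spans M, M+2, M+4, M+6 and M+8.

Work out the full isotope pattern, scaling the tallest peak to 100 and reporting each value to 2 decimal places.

3.10 : 31.92 : 100.00 : 91.26 : 25.30

Element Tv pattern (n=2): 0.3755361 : 0.47454781 : 0.1499161
Element Zs pattern (n=2): 0.032761 : 0.296478 : 0.670761
Convolve the two distributions (both contribute in 2-u steps):
  M: 0.3755361×0.032761 = 0.012303
  M+2: 0.3755361×0.296478 + 0.47454781×0.032761 = 0.126885
  M+4: 0.3755361×0.670761 + 0.47454781×0.296478 + 0.1499161×0.032761 = 0.397499
  M+6: 0.47454781×0.670761 + 0.1499161×0.296478 = 0.362755
  M+8: 0.1499161×0.670761 = 0.100558
Scale to base peak (0.397499) = 100: 3.10 : 31.92 : 100.00 : 91.26 : 25.30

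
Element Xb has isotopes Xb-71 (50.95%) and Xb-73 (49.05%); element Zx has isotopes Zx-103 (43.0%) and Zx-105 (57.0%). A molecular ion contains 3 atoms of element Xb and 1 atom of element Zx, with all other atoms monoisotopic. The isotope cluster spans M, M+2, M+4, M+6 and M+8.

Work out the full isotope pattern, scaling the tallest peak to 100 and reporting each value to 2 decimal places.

15.13 : 63.76 : 100.00 : 69.27 : 17.90

Element Xb pattern (n=3): 0.13226123 : 0.38198705 : 0.3677422 : 0.11800952
Element Zx pattern (n=1): 0.4300 : 0.5700
Convolve the two distributions (both contribute in 2-u steps):
  M: 0.13226123×0.4300 = 0.056872
  M+2: 0.13226123×0.5700 + 0.38198705×0.4300 = 0.239643
  M+4: 0.38198705×0.5700 + 0.3677422×0.4300 = 0.375862
  M+6: 0.3677422×0.5700 + 0.11800952×0.4300 = 0.260357
  M+8: 0.11800952×0.5700 = 0.067265
Scale to base peak (0.375862) = 100: 15.13 : 63.76 : 100.00 : 69.27 : 17.90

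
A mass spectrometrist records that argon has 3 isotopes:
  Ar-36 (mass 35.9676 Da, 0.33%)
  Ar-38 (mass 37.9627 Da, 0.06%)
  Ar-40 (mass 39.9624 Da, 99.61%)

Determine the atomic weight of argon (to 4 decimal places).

Weight each isotope mass by its fractional abundance: 0.0033 × 35.9676 + 0.0006 × 37.9627 + 0.9961 × 39.9624
= 0.11869 + 0.02278 + 39.80655 = 39.94802 Da

39.9480 Da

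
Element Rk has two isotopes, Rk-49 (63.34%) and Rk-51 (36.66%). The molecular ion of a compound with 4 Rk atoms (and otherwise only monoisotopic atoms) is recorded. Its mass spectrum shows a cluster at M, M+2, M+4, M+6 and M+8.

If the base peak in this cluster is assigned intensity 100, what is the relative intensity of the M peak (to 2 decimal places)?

Term probabilities: M 0.1610, M+2 0.3726, M+4 0.3235, M+6 0.1248, M+8 0.0181. Base peak = M+2.
P(M+2) = C(4,1) × 0.6334^3 × 0.3666^1 = 4 × 0.25411727 × 0.3666 = 0.372638 (base)
P(M) = C(4,0) × 0.6334^4 × 0.3666^0 = 1 × 0.16095788 × 1.0000 = 0.160958
Relative intensity = 0.160958 / 0.372638 × 100 = 43.19

43.19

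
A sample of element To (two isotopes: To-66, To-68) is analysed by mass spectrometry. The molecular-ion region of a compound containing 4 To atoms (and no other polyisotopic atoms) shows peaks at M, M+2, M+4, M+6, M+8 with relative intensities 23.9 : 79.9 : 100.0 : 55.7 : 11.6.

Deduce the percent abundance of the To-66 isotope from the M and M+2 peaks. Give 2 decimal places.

Let p = fractional abundance of To-66. I(M+2)/I(M) = [C(4,1)·p^3·(1−p)] / p^4 = 4·(1−p)/p = 79.9/23.9 = 3.3431
(1−p)/p = 3.3431/4 = 0.8358  ⇒  p = 1/(1 + 0.8358) = 0.5447
To-66: 54.47%, To-68: 45.53%.

54.47%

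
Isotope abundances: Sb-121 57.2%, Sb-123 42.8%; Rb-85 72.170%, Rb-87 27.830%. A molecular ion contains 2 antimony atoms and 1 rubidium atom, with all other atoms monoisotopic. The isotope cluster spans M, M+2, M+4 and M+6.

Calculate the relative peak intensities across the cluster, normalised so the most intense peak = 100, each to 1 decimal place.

Antimony pattern (n=2): 0.327184 : 0.489632 : 0.183184
Rubidium pattern (n=1): 0.7217 : 0.2783
Convolve the two distributions (both contribute in 2-u steps):
  M: 0.327184×0.7217 = 0.236129
  M+2: 0.327184×0.2783 + 0.489632×0.7217 = 0.444423
  M+4: 0.489632×0.2783 + 0.183184×0.7217 = 0.268468
  M+6: 0.183184×0.2783 = 0.050980
Scale to base peak (0.444423) = 100: 53.1 : 100.0 : 60.4 : 11.5

53.1 : 100.0 : 60.4 : 11.5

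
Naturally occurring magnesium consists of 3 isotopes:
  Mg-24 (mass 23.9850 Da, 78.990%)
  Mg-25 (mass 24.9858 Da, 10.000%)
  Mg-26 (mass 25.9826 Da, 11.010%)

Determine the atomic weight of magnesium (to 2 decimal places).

24.31 Da

The abundance-weighted mean is 0.78990 × 23.9850 + 0.10000 × 24.9858 + 0.11010 × 25.9826
= 18.94575 + 2.49858 + 2.86068 = 24.30501 Da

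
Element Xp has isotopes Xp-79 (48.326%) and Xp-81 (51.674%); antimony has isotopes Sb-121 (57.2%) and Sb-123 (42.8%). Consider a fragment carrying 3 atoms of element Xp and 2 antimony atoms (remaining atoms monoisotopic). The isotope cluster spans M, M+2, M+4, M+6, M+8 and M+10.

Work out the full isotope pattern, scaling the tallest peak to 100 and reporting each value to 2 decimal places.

11.38 : 53.52 : 100.00 : 92.73 : 42.66 : 7.79

Element Xp pattern (n=3): 0.11286065 : 0.36203873 : 0.38712059 : 0.13798003
Antimony pattern (n=2): 0.327184 : 0.489632 : 0.183184
Convolve the two distributions (both contribute in 2-u steps):
  M: 0.11286065×0.327184 = 0.036926
  M+2: 0.11286065×0.489632 + 0.36203873×0.327184 = 0.173713
  M+4: 0.11286065×0.183184 + 0.36203873×0.489632 + 0.38712059×0.327184 = 0.324600
  M+6: 0.36203873×0.183184 + 0.38712059×0.489632 + 0.13798003×0.327184 = 0.301011
  M+8: 0.38712059×0.183184 + 0.13798003×0.489632 = 0.138474
  M+10: 0.13798003×0.183184 = 0.025276
Scale to base peak (0.324600) = 100: 11.38 : 53.52 : 100.00 : 92.73 : 42.66 : 7.79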